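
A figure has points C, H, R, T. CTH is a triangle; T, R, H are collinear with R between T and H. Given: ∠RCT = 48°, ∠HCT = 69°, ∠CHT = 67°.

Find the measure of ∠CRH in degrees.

∠CRH = 92°

1. ∠CTH = 44°  [△CTH]
2. ∠CTR = 44°  [R on ray TH]
3. ∠CRT = 88°  [△CTR]
4. ∠CRH = 92°  [linear pair at R on TH]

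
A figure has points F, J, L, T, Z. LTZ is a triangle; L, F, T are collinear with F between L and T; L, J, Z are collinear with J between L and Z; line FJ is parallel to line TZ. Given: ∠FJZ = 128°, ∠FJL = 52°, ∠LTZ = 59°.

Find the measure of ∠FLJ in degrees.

1. ∠LZT = 52°  [FJ∥TZ, corresponding at J]
2. ∠TLZ = 69°  [△LTZ]
3. ∠FLJ = 69°  [F on LT, J on LZ]

∠FLJ = 69°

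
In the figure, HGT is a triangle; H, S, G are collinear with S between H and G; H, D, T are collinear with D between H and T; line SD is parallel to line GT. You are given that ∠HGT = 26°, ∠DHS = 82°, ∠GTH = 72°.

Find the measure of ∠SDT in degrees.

1. ∠DSH = 26°  [SD∥GT, corresponding at S]
2. ∠HDS = 72°  [△HSD]
3. ∠SDT = 108°  [linear pair at D on HT]

∠SDT = 108°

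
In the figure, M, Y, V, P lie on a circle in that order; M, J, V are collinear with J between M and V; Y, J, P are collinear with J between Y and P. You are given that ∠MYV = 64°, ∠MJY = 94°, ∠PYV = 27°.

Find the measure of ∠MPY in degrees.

1. ∠PJV = 94°  [vertical angles at J]
2. ∠PMV = 27°  [same arc VP]
3. ∠MJP = 86°  [linear pair at J on MV]
4. ∠MPY = 67°  [△MJP]

∠MPY = 67°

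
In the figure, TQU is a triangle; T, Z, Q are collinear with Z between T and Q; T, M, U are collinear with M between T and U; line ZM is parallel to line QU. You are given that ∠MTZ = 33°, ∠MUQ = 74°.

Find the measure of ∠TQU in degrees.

1. ∠QTU = 33°  [Z on TQ, M on TU]
2. ∠QUT = 74°  [M on ray UT]
3. ∠TQU = 73°  [△TQU]

∠TQU = 73°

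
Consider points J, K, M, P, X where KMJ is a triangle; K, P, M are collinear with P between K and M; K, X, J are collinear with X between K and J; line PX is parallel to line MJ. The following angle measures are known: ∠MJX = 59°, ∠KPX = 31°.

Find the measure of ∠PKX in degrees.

1. ∠KJM = 59°  [X on ray JK]
2. ∠JMK = 31°  [PX∥MJ, corresponding at P]
3. ∠JKM = 90°  [△KMJ]
4. ∠PKX = 90°  [P on KM, X on KJ]

∠PKX = 90°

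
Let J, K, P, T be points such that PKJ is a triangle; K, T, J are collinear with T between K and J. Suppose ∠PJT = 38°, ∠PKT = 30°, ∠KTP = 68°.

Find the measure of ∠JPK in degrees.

∠JPK = 112°

1. ∠KJP = 38°  [T on ray JK]
2. ∠JKP = 30°  [T on ray KJ]
3. ∠JPK = 112°  [△PKJ]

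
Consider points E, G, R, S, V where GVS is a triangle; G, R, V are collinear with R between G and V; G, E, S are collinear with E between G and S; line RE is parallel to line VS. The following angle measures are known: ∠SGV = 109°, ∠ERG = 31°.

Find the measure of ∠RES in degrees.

1. ∠EGR = 109°  [R on GV, E on GS]
2. ∠GER = 40°  [△GRE]
3. ∠RES = 140°  [linear pair at E on GS]

∠RES = 140°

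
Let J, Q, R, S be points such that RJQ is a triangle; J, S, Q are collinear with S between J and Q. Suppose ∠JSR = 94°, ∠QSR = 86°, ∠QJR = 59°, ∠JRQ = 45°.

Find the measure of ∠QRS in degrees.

∠QRS = 18°

1. ∠JQR = 76°  [△RJQ]
2. ∠RQS = 76°  [S on ray QJ]
3. ∠QRS = 18°  [△RSQ]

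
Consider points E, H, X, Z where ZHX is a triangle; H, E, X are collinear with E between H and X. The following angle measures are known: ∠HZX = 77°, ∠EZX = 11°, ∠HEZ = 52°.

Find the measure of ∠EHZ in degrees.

1. ∠XEZ = 128°  [linear pair at E on HX]
2. ∠EXZ = 41°  [△ZEX]
3. ∠HXZ = 41°  [E on ray XH]
4. ∠XHZ = 62°  [△ZHX]
5. ∠EHZ = 62°  [E on ray HX]

∠EHZ = 62°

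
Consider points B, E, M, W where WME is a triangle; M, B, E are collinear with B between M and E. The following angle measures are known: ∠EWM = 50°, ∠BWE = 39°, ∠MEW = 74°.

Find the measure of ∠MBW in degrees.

1. ∠BEW = 74°  [B on ray EM]
2. ∠EBW = 67°  [△WBE]
3. ∠MBW = 113°  [linear pair at B on ME]

∠MBW = 113°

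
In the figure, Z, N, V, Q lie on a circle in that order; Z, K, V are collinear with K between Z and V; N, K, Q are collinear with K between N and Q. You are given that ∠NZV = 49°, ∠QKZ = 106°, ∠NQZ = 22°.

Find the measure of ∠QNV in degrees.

∠QNV = 52°

1. ∠NKV = 106°  [vertical angles at K]
2. ∠NVZ = 22°  [same arc ZN]
3. ∠QNV = 52°  [△NKV]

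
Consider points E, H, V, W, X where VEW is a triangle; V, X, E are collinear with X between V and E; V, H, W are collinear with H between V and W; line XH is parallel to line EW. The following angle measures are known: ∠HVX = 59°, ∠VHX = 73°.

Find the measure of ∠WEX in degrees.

∠WEX = 48°

1. ∠HXV = 48°  [△VXH]
2. ∠EXH = 132°  [linear pair at X on VE]
3. ∠WEX = 48°  [XH∥EW, co-interior at E–X]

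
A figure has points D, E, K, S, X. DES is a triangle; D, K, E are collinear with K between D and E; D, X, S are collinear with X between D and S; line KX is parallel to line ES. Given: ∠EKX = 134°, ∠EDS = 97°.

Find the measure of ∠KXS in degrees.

1. ∠DKX = 46°  [linear pair at K on DE]
2. ∠KDX = 97°  [K on DE, X on DS]
3. ∠DXK = 37°  [△DKX]
4. ∠KXS = 143°  [linear pair at X on DS]

∠KXS = 143°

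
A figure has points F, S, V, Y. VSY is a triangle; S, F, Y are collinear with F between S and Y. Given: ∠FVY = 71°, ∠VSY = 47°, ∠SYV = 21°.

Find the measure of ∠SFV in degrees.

∠SFV = 92°

1. ∠FYV = 21°  [F on ray YS]
2. ∠VFY = 88°  [△VFY]
3. ∠SFV = 92°  [linear pair at F on SY]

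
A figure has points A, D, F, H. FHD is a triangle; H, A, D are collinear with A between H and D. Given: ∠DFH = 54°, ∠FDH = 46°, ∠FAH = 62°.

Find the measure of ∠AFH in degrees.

1. ∠DHF = 80°  [△FHD]
2. ∠AHF = 80°  [A on ray HD]
3. ∠AFH = 38°  [△FHA]

∠AFH = 38°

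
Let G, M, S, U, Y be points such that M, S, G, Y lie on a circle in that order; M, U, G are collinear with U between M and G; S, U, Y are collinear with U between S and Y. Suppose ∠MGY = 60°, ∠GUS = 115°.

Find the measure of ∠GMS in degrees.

1. ∠MSY = 60°  [same arc MY]
2. ∠MUS = 65°  [linear pair at U on MG]
3. ∠GMS = 55°  [△MUS]

∠GMS = 55°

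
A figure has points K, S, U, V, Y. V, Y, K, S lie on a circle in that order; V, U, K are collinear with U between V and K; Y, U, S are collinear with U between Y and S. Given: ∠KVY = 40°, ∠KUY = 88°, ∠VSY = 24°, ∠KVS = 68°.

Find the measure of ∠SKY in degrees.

∠SKY = 72°

1. ∠KSY = 40°  [same arc YK]
2. ∠KYS = 68°  [same arc KS]
3. ∠SKY = 72°  [△YKS]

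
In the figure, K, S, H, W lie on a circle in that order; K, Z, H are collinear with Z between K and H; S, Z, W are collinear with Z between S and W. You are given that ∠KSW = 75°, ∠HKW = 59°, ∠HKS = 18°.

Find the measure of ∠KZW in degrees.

1. ∠KHW = 75°  [same arc KW]
2. ∠HWS = 18°  [same arc SH]
3. ∠HZW = 87°  [△HZW]
4. ∠KZW = 93°  [linear pair at Z on KH]

∠KZW = 93°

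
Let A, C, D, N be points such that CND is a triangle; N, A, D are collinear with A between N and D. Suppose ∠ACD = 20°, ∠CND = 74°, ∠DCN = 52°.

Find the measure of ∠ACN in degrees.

∠ACN = 32°

1. ∠CDN = 54°  [△CND]
2. ∠ANC = 74°  [A on ray ND]
3. ∠ADC = 54°  [A on ray DN]
4. ∠CAD = 106°  [△CAD]
5. ∠CAN = 74°  [linear pair at A on ND]
6. ∠ACN = 32°  [△CNA]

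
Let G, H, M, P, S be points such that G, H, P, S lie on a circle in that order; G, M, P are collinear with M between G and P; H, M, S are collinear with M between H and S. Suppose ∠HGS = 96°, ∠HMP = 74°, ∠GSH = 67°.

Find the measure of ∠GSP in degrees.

∠GSP = 124°

1. ∠GHS = 17°  [△GHS]
2. ∠GMS = 74°  [vertical angles at M]
3. ∠PGS = 39°  [△GMS]
4. ∠GPS = 17°  [same arc GS]
5. ∠GSP = 124°  [△GPS]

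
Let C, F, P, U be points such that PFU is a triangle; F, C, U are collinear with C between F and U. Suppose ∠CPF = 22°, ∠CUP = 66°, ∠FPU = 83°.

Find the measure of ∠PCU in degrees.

1. ∠FUP = 66°  [C on ray UF]
2. ∠PFU = 31°  [△PFU]
3. ∠CFP = 31°  [C on ray FU]
4. ∠FCP = 127°  [△PFC]
5. ∠PCU = 53°  [linear pair at C on FU]

∠PCU = 53°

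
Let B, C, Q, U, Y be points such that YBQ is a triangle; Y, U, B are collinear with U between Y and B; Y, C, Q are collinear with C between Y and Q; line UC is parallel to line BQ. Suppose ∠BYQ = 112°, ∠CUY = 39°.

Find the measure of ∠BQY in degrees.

1. ∠CYU = 112°  [U on YB, C on YQ]
2. ∠UCY = 29°  [△YUC]
3. ∠BQY = 29°  [UC∥BQ, corresponding at C]

∠BQY = 29°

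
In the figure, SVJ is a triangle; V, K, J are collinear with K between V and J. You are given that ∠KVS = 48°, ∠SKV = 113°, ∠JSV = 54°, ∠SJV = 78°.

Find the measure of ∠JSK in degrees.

∠JSK = 35°

1. ∠JKS = 67°  [linear pair at K on VJ]
2. ∠KJS = 78°  [K on ray JV]
3. ∠JSK = 35°  [△SKJ]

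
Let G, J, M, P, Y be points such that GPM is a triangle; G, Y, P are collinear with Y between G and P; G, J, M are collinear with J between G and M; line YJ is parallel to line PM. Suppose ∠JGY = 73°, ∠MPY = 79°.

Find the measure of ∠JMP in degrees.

1. ∠MGP = 73°  [Y on GP, J on GM]
2. ∠GPM = 79°  [Y on ray PG]
3. ∠GMP = 28°  [△GPM]
4. ∠JMP = 28°  [J on ray MG]

∠JMP = 28°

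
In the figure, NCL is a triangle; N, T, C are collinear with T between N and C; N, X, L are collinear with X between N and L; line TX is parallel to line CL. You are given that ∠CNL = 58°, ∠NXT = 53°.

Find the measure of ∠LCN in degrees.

1. ∠TNX = 58°  [T on NC, X on NL]
2. ∠NTX = 69°  [△NTX]
3. ∠LCN = 69°  [TX∥CL, corresponding at T]

∠LCN = 69°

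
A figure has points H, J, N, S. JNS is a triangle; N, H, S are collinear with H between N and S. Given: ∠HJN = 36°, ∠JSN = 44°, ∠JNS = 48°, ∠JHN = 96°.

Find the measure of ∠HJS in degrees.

1. ∠HSJ = 44°  [H on ray SN]
2. ∠JHS = 84°  [linear pair at H on NS]
3. ∠HJS = 52°  [△JHS]

∠HJS = 52°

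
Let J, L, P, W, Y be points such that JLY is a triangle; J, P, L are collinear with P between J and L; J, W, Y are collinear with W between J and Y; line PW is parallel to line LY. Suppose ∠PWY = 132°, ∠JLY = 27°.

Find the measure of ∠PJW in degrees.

1. ∠JWP = 48°  [linear pair at W on JY]
2. ∠JPW = 27°  [PW∥LY, corresponding at P]
3. ∠PJW = 105°  [△JPW]

∠PJW = 105°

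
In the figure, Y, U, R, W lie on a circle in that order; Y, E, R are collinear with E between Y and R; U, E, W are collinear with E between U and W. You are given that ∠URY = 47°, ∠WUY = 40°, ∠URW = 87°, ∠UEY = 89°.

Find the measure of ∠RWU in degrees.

1. ∠WRY = 40°  [same arc YW]
2. ∠REW = 89°  [vertical angles at E]
3. ∠RWU = 51°  [△REW]

∠RWU = 51°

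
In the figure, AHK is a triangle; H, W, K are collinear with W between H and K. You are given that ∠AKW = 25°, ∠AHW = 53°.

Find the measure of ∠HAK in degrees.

∠HAK = 102°

1. ∠AKH = 25°  [W on ray KH]
2. ∠AHK = 53°  [W on ray HK]
3. ∠HAK = 102°  [△AHK]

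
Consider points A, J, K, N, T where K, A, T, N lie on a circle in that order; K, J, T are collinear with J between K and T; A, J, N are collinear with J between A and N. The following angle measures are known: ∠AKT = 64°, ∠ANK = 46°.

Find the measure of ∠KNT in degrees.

∠KNT = 110°

1. ∠ATK = 46°  [same arc KA]
2. ∠KAT = 70°  [△KAT]
3. ∠KNT = 110°  [cyclic KATN, opposite ∠A+∠N]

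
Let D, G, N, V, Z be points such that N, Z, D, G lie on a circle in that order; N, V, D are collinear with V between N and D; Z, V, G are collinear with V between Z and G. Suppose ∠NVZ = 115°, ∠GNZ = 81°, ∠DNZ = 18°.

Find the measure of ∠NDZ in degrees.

1. ∠GZN = 47°  [△NVZ]
2. ∠NGZ = 52°  [△NZG]
3. ∠NDZ = 52°  [same arc NZ]

∠NDZ = 52°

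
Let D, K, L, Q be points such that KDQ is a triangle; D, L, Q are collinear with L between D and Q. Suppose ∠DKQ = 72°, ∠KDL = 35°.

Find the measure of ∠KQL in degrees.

1. ∠KDQ = 35°  [L on ray DQ]
2. ∠DQK = 73°  [△KDQ]
3. ∠KQL = 73°  [L on ray QD]

∠KQL = 73°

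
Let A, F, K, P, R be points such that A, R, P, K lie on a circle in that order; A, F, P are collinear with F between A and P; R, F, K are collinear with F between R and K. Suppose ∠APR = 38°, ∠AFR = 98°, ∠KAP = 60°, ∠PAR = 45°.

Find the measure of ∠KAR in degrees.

1. ∠AKR = 38°  [same arc AR]
2. ∠ARK = 37°  [△AFR]
3. ∠KAR = 105°  [△ARK]

∠KAR = 105°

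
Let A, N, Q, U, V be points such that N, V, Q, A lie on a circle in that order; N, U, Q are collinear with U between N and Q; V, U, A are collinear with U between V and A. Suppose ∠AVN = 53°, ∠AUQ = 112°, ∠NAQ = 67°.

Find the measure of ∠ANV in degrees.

1. ∠AQN = 53°  [same arc NA]
2. ∠AUN = 68°  [linear pair at U on NQ]
3. ∠ANQ = 60°  [△NQA]
4. ∠NAV = 52°  [△NUA]
5. ∠ANV = 75°  [△NVA]

∠ANV = 75°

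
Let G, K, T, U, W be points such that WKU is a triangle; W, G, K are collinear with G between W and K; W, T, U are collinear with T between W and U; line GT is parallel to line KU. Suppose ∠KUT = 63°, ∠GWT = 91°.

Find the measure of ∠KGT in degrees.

1. ∠KUW = 63°  [T on ray UW]
2. ∠KWU = 91°  [G on WK, T on WU]
3. ∠UKW = 26°  [△WKU]
4. ∠TGW = 26°  [GT∥KU, corresponding at G]
5. ∠KGT = 154°  [linear pair at G on WK]

∠KGT = 154°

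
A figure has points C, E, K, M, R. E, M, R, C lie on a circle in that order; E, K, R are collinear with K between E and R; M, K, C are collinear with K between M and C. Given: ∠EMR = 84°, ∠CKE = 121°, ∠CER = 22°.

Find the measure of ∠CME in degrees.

∠CME = 62°

1. ∠ECR = 96°  [cyclic EMRC, opposite ∠M+∠C]
2. ∠CRE = 62°  [△ERC]
3. ∠CME = 62°  [same arc EC]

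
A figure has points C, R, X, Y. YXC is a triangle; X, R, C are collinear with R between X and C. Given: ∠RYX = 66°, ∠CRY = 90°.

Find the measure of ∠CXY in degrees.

∠CXY = 24°

1. ∠XRY = 90°  [linear pair at R on XC]
2. ∠RXY = 24°  [△YXR]
3. ∠CXY = 24°  [R on ray XC]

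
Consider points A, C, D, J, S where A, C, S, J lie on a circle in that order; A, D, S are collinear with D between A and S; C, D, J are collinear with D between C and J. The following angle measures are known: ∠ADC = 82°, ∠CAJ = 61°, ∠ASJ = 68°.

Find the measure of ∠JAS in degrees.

1. ∠JDS = 82°  [vertical angles at D]
2. ∠ACJ = 68°  [same arc AJ]
3. ∠ADJ = 98°  [linear pair at D on AS]
4. ∠AJC = 51°  [△ACJ]
5. ∠JAS = 31°  [△ADJ]

∠JAS = 31°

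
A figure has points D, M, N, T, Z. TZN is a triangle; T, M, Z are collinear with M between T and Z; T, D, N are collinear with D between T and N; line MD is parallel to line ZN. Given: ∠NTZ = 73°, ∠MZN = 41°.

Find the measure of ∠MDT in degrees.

∠MDT = 66°

1. ∠NZT = 41°  [M on ray ZT]
2. ∠TNZ = 66°  [△TZN]
3. ∠MDT = 66°  [MD∥ZN, corresponding at D]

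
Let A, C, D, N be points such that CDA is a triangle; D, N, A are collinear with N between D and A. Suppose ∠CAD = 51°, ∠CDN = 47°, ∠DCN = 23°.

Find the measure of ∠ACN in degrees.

1. ∠CAN = 51°  [N on ray AD]
2. ∠CND = 110°  [△CDN]
3. ∠ANC = 70°  [linear pair at N on DA]
4. ∠ACN = 59°  [△CNA]

∠ACN = 59°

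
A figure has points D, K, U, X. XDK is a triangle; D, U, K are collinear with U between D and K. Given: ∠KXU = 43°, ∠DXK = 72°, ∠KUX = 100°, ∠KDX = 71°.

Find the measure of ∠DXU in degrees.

1. ∠DUX = 80°  [linear pair at U on DK]
2. ∠UDX = 71°  [U on ray DK]
3. ∠DXU = 29°  [△XDU]

∠DXU = 29°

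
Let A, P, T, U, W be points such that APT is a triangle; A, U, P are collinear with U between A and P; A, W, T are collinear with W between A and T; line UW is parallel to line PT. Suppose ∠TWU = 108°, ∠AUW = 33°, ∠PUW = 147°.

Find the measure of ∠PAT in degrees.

1. ∠AWU = 72°  [linear pair at W on AT]
2. ∠UAW = 75°  [△AUW]
3. ∠PAT = 75°  [U on AP, W on AT]

∠PAT = 75°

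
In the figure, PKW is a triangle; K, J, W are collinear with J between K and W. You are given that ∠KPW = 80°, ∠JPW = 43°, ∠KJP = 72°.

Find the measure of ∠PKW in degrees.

1. ∠PJW = 108°  [linear pair at J on KW]
2. ∠JWP = 29°  [△PJW]
3. ∠KWP = 29°  [J on ray WK]
4. ∠PKW = 71°  [△PKW]

∠PKW = 71°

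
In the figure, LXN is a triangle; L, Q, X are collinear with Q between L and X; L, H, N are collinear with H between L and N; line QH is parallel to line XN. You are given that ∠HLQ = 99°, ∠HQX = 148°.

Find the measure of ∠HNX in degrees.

1. ∠HQL = 32°  [linear pair at Q on LX]
2. ∠LHQ = 49°  [△LQH]
3. ∠NHQ = 131°  [linear pair at H on LN]
4. ∠HNX = 49°  [QH∥XN, co-interior at N–H]

∠HNX = 49°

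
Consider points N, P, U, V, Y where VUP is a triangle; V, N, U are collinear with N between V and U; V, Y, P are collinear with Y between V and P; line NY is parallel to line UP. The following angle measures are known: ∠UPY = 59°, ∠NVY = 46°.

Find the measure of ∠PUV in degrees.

∠PUV = 75°

1. ∠UPV = 59°  [Y on ray PV]
2. ∠PVU = 46°  [N on VU, Y on VP]
3. ∠PUV = 75°  [△VUP]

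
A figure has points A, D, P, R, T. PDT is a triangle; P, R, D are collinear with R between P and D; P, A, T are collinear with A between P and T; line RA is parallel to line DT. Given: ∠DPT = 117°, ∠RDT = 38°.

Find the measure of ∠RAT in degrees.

∠RAT = 155°

1. ∠PDT = 38°  [R on ray DP]
2. ∠DTP = 25°  [△PDT]
3. ∠PAR = 25°  [RA∥DT, corresponding at A]
4. ∠RAT = 155°  [linear pair at A on PT]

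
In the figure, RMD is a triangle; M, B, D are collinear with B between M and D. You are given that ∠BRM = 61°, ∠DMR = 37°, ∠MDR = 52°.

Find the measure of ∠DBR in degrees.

∠DBR = 98°

1. ∠BMR = 37°  [B on ray MD]
2. ∠MBR = 82°  [△RMB]
3. ∠DBR = 98°  [linear pair at B on MD]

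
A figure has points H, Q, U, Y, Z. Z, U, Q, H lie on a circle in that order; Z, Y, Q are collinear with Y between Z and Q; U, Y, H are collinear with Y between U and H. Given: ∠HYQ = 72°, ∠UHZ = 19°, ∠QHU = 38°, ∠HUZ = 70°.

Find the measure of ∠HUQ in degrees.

1. ∠UYZ = 72°  [vertical angles at Y]
2. ∠UQZ = 19°  [same arc ZU]
3. ∠QYU = 108°  [linear pair at Y on ZQ]
4. ∠HUQ = 53°  [△UYQ]

∠HUQ = 53°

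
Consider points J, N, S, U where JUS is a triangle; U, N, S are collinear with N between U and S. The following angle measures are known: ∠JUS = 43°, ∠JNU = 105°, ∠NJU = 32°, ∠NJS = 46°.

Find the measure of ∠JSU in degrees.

∠JSU = 59°

1. ∠JNS = 75°  [linear pair at N on US]
2. ∠JSN = 59°  [△JNS]
3. ∠JSU = 59°  [N on ray SU]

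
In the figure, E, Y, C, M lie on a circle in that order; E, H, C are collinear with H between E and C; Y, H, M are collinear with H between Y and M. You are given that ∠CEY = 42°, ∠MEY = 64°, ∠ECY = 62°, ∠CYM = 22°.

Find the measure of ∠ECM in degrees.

∠ECM = 54°

1. ∠CYE = 76°  [△EYC]
2. ∠CEM = 22°  [same arc CM]
3. ∠CME = 104°  [cyclic EYCM, opposite ∠Y+∠M]
4. ∠ECM = 54°  [△ECM]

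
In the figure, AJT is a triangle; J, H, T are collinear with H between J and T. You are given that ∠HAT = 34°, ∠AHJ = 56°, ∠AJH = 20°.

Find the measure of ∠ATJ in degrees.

1. ∠AHT = 124°  [linear pair at H on JT]
2. ∠ATH = 22°  [△AHT]
3. ∠ATJ = 22°  [H on ray TJ]

∠ATJ = 22°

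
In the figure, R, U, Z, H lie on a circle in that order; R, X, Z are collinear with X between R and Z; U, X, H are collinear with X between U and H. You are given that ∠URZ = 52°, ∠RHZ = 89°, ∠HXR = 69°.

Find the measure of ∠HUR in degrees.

∠HUR = 17°

1. ∠UHZ = 52°  [same arc UZ]
2. ∠HXZ = 111°  [linear pair at X on RZ]
3. ∠HZR = 17°  [△ZXH]
4. ∠HUR = 17°  [same arc RH]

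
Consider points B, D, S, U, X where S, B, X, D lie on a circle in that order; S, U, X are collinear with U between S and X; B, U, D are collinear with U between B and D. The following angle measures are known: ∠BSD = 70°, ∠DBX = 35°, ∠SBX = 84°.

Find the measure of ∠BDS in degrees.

∠BDS = 61°

1. ∠DSX = 35°  [same arc XD]
2. ∠SDX = 96°  [cyclic SBXD, opposite ∠B+∠D]
3. ∠DXS = 49°  [△SXD]
4. ∠DBS = 49°  [same arc SD]
5. ∠BDS = 61°  [△SBD]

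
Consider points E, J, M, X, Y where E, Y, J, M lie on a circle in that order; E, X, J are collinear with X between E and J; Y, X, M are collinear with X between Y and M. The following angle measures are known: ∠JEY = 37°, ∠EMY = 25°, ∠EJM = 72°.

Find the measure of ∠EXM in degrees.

1. ∠JMY = 37°  [same arc YJ]
2. ∠JXM = 71°  [△JXM]
3. ∠EXM = 109°  [linear pair at X on EJ]

∠EXM = 109°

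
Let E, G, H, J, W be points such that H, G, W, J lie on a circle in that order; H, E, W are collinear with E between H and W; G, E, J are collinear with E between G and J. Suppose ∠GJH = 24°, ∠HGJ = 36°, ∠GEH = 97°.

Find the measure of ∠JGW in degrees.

∠JGW = 73°

1. ∠GWH = 24°  [same arc HG]
2. ∠GEW = 83°  [linear pair at E on HW]
3. ∠JGW = 73°  [△GEW]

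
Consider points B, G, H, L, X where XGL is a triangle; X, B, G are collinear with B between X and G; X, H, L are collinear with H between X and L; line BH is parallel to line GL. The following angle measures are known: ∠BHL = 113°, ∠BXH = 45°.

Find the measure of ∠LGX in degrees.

∠LGX = 68°

1. ∠BHX = 67°  [linear pair at H on XL]
2. ∠HBX = 68°  [△XBH]
3. ∠LGX = 68°  [BH∥GL, corresponding at B]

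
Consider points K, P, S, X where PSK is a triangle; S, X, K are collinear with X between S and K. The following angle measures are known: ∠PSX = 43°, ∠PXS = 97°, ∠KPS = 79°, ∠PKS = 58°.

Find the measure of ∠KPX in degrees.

1. ∠KXP = 83°  [linear pair at X on SK]
2. ∠PKX = 58°  [X on ray KS]
3. ∠KPX = 39°  [△PXK]

∠KPX = 39°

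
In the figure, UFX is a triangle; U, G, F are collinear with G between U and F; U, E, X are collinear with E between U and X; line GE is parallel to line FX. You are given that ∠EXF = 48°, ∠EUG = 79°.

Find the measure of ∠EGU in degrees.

∠EGU = 53°

1. ∠FXU = 48°  [E on ray XU]
2. ∠FUX = 79°  [G on UF, E on UX]
3. ∠UFX = 53°  [△UFX]
4. ∠EGU = 53°  [GE∥FX, corresponding at G]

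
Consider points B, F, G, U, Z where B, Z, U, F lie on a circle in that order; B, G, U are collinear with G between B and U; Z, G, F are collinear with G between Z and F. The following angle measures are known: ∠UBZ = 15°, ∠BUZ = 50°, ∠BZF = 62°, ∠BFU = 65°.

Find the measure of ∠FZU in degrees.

∠FZU = 53°

1. ∠BUF = 62°  [same arc BF]
2. ∠FBU = 53°  [△BUF]
3. ∠FZU = 53°  [same arc UF]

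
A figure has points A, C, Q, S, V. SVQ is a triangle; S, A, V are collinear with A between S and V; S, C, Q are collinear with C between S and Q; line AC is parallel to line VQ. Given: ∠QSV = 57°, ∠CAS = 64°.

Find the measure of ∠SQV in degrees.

∠SQV = 59°

1. ∠ASC = 57°  [A on SV, C on SQ]
2. ∠ACS = 59°  [△SAC]
3. ∠SQV = 59°  [AC∥VQ, corresponding at C]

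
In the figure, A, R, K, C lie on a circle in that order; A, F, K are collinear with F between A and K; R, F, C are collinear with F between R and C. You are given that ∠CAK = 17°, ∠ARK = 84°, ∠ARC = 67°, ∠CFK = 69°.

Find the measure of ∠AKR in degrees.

∠AKR = 52°

1. ∠CRK = 17°  [same arc KC]
2. ∠AFR = 69°  [vertical angles at F]
3. ∠KFR = 111°  [linear pair at F on AK]
4. ∠AKR = 52°  [△RFK]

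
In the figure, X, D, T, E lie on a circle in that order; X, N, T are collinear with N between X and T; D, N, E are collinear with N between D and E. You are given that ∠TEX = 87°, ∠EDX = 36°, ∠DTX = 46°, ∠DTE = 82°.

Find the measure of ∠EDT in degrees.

1. ∠ETX = 36°  [same arc XE]
2. ∠EXT = 57°  [△XTE]
3. ∠EDT = 57°  [same arc TE]

∠EDT = 57°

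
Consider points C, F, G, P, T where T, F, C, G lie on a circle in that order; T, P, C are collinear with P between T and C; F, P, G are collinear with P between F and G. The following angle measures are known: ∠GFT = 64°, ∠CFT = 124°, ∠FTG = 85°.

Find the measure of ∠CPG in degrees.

1. ∠GCT = 64°  [same arc TG]
2. ∠FGT = 31°  [△TFG]
3. ∠CGT = 56°  [cyclic TFCG, opposite ∠F+∠G]
4. ∠CTG = 60°  [△TCG]
5. ∠GPT = 89°  [△TPG]
6. ∠CPG = 91°  [linear pair at P on TC]

∠CPG = 91°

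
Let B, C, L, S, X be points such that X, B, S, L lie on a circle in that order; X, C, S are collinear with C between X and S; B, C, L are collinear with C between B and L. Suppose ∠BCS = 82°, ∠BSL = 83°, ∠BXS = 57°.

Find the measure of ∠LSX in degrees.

1. ∠LCX = 82°  [vertical angles at C]
2. ∠BLS = 57°  [same arc BS]
3. ∠LCS = 98°  [linear pair at C on XS]
4. ∠LSX = 25°  [△SCL]

∠LSX = 25°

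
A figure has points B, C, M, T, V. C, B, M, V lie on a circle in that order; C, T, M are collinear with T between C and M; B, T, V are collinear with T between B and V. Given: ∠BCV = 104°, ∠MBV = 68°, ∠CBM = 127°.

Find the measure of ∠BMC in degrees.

1. ∠BMV = 76°  [cyclic CBMV, opposite ∠C+∠M]
2. ∠BVM = 36°  [△BMV]
3. ∠BCM = 36°  [same arc BM]
4. ∠BMC = 17°  [△CBM]

∠BMC = 17°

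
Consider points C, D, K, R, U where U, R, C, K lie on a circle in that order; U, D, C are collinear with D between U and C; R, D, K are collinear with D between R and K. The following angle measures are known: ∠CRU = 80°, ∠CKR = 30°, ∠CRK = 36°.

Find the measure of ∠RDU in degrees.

1. ∠CKU = 100°  [cyclic URCK, opposite ∠R+∠K]
2. ∠CUR = 30°  [same arc RC]
3. ∠CUK = 36°  [same arc CK]
4. ∠KCU = 44°  [△UCK]
5. ∠KRU = 44°  [same arc UK]
6. ∠RDU = 106°  [△UDR]

∠RDU = 106°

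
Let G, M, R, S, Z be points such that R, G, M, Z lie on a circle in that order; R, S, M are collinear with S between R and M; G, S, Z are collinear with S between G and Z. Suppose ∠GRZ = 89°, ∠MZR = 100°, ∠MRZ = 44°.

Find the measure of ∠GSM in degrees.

1. ∠GMZ = 91°  [cyclic RGMZ, opposite ∠R+∠M]
2. ∠RMZ = 36°  [△RMZ]
3. ∠MGZ = 44°  [same arc MZ]
4. ∠GZM = 45°  [△GMZ]
5. ∠RGZ = 36°  [same arc RZ]
6. ∠GRM = 45°  [same arc GM]
7. ∠GSR = 99°  [△RSG]
8. ∠GSM = 81°  [linear pair at S on RM]

∠GSM = 81°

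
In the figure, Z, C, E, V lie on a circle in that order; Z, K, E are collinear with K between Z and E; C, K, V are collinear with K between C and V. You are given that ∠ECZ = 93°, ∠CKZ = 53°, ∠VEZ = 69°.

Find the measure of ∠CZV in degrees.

1. ∠EVZ = 87°  [cyclic ZCEV, opposite ∠C+∠V]
2. ∠EKV = 53°  [vertical angles at K]
3. ∠VCZ = 69°  [same arc ZV]
4. ∠EZV = 24°  [△ZEV]
5. ∠VKZ = 127°  [linear pair at K on ZE]
6. ∠CVZ = 29°  [△ZKV]
7. ∠CZV = 82°  [△ZCV]

∠CZV = 82°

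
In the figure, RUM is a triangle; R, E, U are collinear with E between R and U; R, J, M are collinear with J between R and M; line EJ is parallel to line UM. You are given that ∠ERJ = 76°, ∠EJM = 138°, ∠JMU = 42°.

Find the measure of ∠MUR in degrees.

∠MUR = 62°

1. ∠MRU = 76°  [E on RU, J on RM]
2. ∠RMU = 42°  [J on ray MR]
3. ∠MUR = 62°  [△RUM]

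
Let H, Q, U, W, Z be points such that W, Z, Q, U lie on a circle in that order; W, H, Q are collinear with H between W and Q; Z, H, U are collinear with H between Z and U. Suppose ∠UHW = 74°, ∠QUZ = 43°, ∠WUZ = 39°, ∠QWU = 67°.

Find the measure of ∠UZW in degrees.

∠UZW = 31°

1. ∠QHZ = 74°  [vertical angles at H]
2. ∠QWZ = 43°  [same arc ZQ]
3. ∠WHZ = 106°  [linear pair at H on WQ]
4. ∠UZW = 31°  [△WHZ]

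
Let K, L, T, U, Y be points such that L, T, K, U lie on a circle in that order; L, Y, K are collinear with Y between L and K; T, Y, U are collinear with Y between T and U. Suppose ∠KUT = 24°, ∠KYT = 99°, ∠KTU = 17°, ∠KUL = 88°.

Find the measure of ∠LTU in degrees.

∠LTU = 75°

1. ∠KLT = 24°  [same arc TK]
2. ∠LYT = 81°  [linear pair at Y on LK]
3. ∠LTU = 75°  [△LYT]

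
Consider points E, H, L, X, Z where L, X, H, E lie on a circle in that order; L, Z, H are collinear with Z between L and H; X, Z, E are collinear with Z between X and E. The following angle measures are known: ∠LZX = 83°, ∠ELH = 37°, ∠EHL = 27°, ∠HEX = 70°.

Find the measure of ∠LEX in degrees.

1. ∠EZH = 83°  [vertical angles at Z]
2. ∠EZL = 97°  [linear pair at Z on LH]
3. ∠LEX = 46°  [△LZE]

∠LEX = 46°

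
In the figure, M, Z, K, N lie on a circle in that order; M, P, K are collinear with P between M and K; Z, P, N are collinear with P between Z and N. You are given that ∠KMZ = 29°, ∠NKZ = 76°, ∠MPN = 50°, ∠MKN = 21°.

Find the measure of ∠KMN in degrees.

1. ∠KNZ = 29°  [same arc ZK]
2. ∠KZN = 75°  [△ZKN]
3. ∠KMN = 75°  [same arc KN]

∠KMN = 75°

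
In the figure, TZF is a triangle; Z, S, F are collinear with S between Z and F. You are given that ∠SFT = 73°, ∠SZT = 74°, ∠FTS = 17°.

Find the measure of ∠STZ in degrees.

1. ∠FST = 90°  [△TSF]
2. ∠TSZ = 90°  [linear pair at S on ZF]
3. ∠STZ = 16°  [△TZS]

∠STZ = 16°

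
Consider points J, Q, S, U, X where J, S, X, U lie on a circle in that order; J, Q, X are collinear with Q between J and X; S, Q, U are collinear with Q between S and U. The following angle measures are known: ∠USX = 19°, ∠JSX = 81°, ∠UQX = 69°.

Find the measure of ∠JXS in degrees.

1. ∠UJX = 19°  [same arc XU]
2. ∠JQU = 111°  [linear pair at Q on JX]
3. ∠JUS = 50°  [△JQU]
4. ∠JXS = 50°  [same arc JS]

∠JXS = 50°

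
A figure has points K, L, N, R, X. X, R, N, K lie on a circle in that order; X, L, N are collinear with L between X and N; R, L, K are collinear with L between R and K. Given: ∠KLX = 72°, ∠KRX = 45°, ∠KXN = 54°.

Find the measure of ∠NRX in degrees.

1. ∠KNX = 45°  [same arc XK]
2. ∠NKX = 81°  [△XNK]
3. ∠NRX = 99°  [cyclic XRNK, opposite ∠R+∠K]

∠NRX = 99°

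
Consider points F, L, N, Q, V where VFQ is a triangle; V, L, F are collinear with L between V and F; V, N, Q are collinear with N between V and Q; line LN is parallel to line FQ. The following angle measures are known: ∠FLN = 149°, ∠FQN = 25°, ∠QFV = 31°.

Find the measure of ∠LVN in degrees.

∠LVN = 124°

1. ∠FQV = 25°  [N on ray QV]
2. ∠FVQ = 124°  [△VFQ]
3. ∠LVN = 124°  [L on VF, N on VQ]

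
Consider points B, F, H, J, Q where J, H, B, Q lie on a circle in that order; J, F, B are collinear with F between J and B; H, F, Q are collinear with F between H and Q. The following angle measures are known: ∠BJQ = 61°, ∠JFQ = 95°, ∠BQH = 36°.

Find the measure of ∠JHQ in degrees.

∠JHQ = 59°

1. ∠BFH = 95°  [vertical angles at F]
2. ∠BJH = 36°  [same arc HB]
3. ∠HFJ = 85°  [linear pair at F on JB]
4. ∠JHQ = 59°  [△JFH]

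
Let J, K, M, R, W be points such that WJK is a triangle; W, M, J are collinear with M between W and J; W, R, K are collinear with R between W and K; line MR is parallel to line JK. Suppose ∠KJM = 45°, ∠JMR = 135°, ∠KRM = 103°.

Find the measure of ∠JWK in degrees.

1. ∠RMW = 45°  [linear pair at M on WJ]
2. ∠MRW = 77°  [linear pair at R on WK]
3. ∠MWR = 58°  [△WMR]
4. ∠JWK = 58°  [M on WJ, R on WK]

∠JWK = 58°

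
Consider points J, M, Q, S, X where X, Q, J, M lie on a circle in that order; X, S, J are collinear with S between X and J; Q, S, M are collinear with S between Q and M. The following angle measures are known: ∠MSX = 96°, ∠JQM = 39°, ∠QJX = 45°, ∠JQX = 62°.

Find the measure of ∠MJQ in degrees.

1. ∠JXQ = 73°  [△XQJ]
2. ∠JMQ = 73°  [same arc QJ]
3. ∠MJQ = 68°  [△QJM]

∠MJQ = 68°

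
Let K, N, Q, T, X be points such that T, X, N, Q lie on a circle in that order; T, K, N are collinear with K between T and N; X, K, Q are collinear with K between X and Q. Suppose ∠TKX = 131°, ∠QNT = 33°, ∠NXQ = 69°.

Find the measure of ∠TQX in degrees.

∠TQX = 62°

1. ∠NKQ = 131°  [vertical angles at K]
2. ∠NTQ = 69°  [same arc NQ]
3. ∠QKT = 49°  [linear pair at K on TN]
4. ∠TQX = 62°  [△TKQ]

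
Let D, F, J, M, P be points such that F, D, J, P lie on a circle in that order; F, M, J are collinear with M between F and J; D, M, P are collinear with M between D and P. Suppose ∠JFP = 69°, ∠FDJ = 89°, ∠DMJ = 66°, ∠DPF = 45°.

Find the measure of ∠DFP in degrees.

1. ∠FPJ = 91°  [cyclic FDJP, opposite ∠D+∠P]
2. ∠FJP = 20°  [△FJP]
3. ∠FDP = 20°  [same arc FP]
4. ∠DFP = 115°  [△FDP]

∠DFP = 115°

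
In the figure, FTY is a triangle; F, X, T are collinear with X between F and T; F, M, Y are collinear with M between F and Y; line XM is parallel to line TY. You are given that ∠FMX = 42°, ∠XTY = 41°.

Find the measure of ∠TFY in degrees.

1. ∠FYT = 42°  [XM∥TY, corresponding at M]
2. ∠FTY = 41°  [X on ray TF]
3. ∠TFY = 97°  [△FTY]

∠TFY = 97°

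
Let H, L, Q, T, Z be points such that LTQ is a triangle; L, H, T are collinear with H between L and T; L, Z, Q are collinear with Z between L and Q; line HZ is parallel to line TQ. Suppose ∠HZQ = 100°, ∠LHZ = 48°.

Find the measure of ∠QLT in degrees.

1. ∠HZL = 80°  [linear pair at Z on LQ]
2. ∠HLZ = 52°  [△LHZ]
3. ∠QLT = 52°  [H on LT, Z on LQ]

∠QLT = 52°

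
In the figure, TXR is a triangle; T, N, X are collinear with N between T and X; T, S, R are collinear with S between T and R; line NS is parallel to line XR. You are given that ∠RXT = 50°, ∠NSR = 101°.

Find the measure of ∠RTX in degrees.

∠RTX = 51°

1. ∠SNT = 50°  [NS∥XR, corresponding at N]
2. ∠NST = 79°  [linear pair at S on TR]
3. ∠NTS = 51°  [△TNS]
4. ∠RTX = 51°  [N on TX, S on TR]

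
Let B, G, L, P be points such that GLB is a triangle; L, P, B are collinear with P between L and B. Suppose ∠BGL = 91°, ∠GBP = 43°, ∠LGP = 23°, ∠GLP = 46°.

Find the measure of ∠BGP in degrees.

∠BGP = 68°

1. ∠GPL = 111°  [△GLP]
2. ∠BPG = 69°  [linear pair at P on LB]
3. ∠BGP = 68°  [△GPB]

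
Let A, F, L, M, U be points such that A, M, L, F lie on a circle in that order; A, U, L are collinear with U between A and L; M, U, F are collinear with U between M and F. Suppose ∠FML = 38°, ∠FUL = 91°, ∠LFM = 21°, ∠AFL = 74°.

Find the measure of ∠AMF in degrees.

∠AMF = 68°

1. ∠AUM = 91°  [vertical angles at U]
2. ∠LAM = 21°  [same arc ML]
3. ∠AMF = 68°  [△AUM]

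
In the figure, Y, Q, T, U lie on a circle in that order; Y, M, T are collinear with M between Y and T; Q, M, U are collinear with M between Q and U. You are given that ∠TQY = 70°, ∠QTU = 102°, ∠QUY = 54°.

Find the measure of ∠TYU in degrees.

∠TYU = 22°

1. ∠TUY = 110°  [cyclic YQTU, opposite ∠Q+∠U]
2. ∠QYU = 78°  [cyclic YQTU, opposite ∠Y+∠T]
3. ∠UQY = 48°  [△YQU]
4. ∠UTY = 48°  [same arc YU]
5. ∠TYU = 22°  [△YTU]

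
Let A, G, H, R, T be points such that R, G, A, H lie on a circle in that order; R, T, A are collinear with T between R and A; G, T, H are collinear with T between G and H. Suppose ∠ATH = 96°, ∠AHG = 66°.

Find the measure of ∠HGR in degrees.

1. ∠GTR = 96°  [vertical angles at T]
2. ∠ARG = 66°  [same arc GA]
3. ∠HGR = 18°  [△RTG]

∠HGR = 18°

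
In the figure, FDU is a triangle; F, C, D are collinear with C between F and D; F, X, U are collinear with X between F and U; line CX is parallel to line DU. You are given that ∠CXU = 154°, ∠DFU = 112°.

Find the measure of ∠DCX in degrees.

∠DCX = 138°

1. ∠CXF = 26°  [linear pair at X on FU]
2. ∠CFX = 112°  [C on FD, X on FU]
3. ∠FCX = 42°  [△FCX]
4. ∠DCX = 138°  [linear pair at C on FD]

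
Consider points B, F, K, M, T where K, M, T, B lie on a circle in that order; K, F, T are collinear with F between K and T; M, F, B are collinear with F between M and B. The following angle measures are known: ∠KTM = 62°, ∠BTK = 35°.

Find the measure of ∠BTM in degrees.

1. ∠KBM = 62°  [same arc KM]
2. ∠BMK = 35°  [same arc KB]
3. ∠BKM = 83°  [△KMB]
4. ∠BTM = 97°  [cyclic KMTB, opposite ∠K+∠T]

∠BTM = 97°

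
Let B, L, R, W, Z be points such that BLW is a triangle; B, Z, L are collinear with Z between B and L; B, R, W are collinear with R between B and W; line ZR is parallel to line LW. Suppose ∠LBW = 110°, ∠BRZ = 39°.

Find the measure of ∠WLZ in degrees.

1. ∠RBZ = 110°  [Z on BL, R on BW]
2. ∠BZR = 31°  [△BZR]
3. ∠LZR = 149°  [linear pair at Z on BL]
4. ∠WLZ = 31°  [ZR∥LW, co-interior at L–Z]

∠WLZ = 31°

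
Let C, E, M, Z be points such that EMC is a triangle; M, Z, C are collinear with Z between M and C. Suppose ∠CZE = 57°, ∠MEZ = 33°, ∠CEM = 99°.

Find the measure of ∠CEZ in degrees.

∠CEZ = 66°

1. ∠EZM = 123°  [linear pair at Z on MC]
2. ∠EMZ = 24°  [△EMZ]
3. ∠CME = 24°  [Z on ray MC]
4. ∠ECM = 57°  [△EMC]
5. ∠ECZ = 57°  [Z on ray CM]
6. ∠CEZ = 66°  [△EZC]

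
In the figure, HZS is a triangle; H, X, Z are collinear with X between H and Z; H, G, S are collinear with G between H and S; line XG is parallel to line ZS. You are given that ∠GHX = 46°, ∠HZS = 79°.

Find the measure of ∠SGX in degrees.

∠SGX = 125°

1. ∠SHZ = 46°  [X on HZ, G on HS]
2. ∠HSZ = 55°  [△HZS]
3. ∠HGX = 55°  [XG∥ZS, corresponding at G]
4. ∠SGX = 125°  [linear pair at G on HS]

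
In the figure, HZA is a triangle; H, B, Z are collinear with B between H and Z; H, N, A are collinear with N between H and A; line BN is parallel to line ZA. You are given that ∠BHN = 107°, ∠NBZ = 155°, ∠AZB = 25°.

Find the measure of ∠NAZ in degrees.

1. ∠AHZ = 107°  [B on HZ, N on HA]
2. ∠AZH = 25°  [B on ray ZH]
3. ∠HAZ = 48°  [△HZA]
4. ∠NAZ = 48°  [N on ray AH]

∠NAZ = 48°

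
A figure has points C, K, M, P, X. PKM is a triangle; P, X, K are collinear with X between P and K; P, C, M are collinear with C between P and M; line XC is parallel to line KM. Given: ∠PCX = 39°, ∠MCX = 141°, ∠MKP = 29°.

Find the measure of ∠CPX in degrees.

∠CPX = 112°

1. ∠KMP = 39°  [XC∥KM, corresponding at C]
2. ∠KPM = 112°  [△PKM]
3. ∠CPX = 112°  [X on PK, C on PM]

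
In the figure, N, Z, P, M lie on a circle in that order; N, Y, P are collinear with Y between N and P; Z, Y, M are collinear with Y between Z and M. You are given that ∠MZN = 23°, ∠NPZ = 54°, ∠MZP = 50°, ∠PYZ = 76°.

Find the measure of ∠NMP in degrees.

∠NMP = 107°

1. ∠MPN = 23°  [same arc NM]
2. ∠MNP = 50°  [same arc PM]
3. ∠NMP = 107°  [△NPM]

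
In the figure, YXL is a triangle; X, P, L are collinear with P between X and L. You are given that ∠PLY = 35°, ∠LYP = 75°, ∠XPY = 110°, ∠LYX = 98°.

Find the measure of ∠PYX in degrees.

∠PYX = 23°

1. ∠XLY = 35°  [P on ray LX]
2. ∠LXY = 47°  [△YXL]
3. ∠PXY = 47°  [P on ray XL]
4. ∠PYX = 23°  [△YXP]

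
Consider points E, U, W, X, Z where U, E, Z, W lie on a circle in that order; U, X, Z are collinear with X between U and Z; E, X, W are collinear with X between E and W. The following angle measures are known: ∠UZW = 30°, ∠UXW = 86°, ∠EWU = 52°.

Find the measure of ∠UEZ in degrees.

∠UEZ = 72°

1. ∠WUZ = 42°  [△UXW]
2. ∠UWZ = 108°  [△UZW]
3. ∠UEZ = 72°  [cyclic UEZW, opposite ∠E+∠W]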